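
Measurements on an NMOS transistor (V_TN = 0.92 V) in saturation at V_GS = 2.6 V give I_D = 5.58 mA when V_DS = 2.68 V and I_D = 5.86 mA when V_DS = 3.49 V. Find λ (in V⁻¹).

λ = 0.0743 V⁻¹

With V_GS fixed, I_D ∝ (1 + λ V_DS) in saturation, so I_D2/I_D1 = (1 + λ V_DS2)/(1 + λ V_DS1).
5.86/5.58 = 1.05 = (1 + 3.49 λ)/(1 + 2.68 λ).
Solving: λ (I_D1 V_DS2 − I_D2 V_DS1) = I_D2 − I_D1, so λ = (5.86 − 5.58) / (5.58 × 3.49 − 5.86 × 2.68) = 0.28 / 3.77 = 0.0743 V⁻¹.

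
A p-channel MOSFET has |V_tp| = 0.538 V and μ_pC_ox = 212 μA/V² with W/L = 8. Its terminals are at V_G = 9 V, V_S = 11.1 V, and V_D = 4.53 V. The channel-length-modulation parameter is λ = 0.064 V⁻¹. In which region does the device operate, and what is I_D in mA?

V_SG = V_S − V_G = 11.1 − 9 = 2.1 V; V_SD = V_S − V_D = 11.1 − 4.53 = 6.57 V.
k_p = μ_pC_ox · (W/L) = 1.696 mA/V².
V_ov = V_SG − |V_tp| = 2.1 − 0.538 = 1.56 V.
Since V_SD = 6.57 V ≥ V_ov = 1.56 V, the device is in saturation.
I_D = ½ k_p V_ov² (1 + λ V_SD) = 0.5 × 1.696 × 1.56² × (1 + 0.064 × 6.57) = 2.94 mA.

Saturation; I_D = 2.94 mA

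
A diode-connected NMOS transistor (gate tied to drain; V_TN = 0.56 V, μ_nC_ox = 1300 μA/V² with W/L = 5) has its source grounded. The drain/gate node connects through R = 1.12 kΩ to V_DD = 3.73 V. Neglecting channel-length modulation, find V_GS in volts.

V_GS = 1.37 V

With gate tied to drain, V_GS = V_DS ≥ V_GS − V_TN, so the device is in saturation.
k_n = μ_nC_ox · (W/L) = 6.5 mA/V².
KCL at the drain: ½ k_n (V_GS − V_TN)² = (V_DD − V_GS)/R.
Let x = V_GS − 0.56. Then 3.64 x² + x − 3.17 = 0, giving x = 0.806 V (positive root), so V_GS = 1.37 V.
I_D = (V_DD − V_GS)/R = (3.73 − 1.37) / 1.12 = 2.11 mA.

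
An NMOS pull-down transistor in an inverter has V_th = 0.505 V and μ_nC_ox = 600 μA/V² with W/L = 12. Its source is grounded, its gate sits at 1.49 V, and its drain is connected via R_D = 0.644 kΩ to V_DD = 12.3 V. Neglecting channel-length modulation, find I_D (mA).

V_GS = V_G = 1.49 V, so V_ov = 1.49 − 0.505 = 0.985 V.
k_n = μ_nC_ox · (W/L) = 7.2 mA/V².
Assume saturation: I_D = ½ k_n V_ov² = 0.5 × 7.2 × 0.985² = 3.49 mA, giving V_DS = V_DD − I_D R_D = 12.3 − 3.49 × 0.644 = 10.1 V.
V_DS = 10.1 V ≥ V_ov = 0.985 V, confirming saturation.

I_D = 3.49 mA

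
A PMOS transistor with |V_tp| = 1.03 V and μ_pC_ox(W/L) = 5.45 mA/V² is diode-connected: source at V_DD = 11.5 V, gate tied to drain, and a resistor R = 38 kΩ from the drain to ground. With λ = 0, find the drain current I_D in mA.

With gate tied to drain, V_SG = V_SD ≥ V_SG − |V_tp|, so the device is in saturation.
KCL at the drain: ½ k_p (V_SG − |V_tp|)² = (V_DD − V_SG)/R.
Let x = V_SG − 1.03. Then 104 x² + x − 10.47 = 0, giving x = 0.313 V (positive root), so V_SG = 1.34 V.
I_D = (V_DD − V_SG)/R = (11.5 − 1.34) / 38 = 0.267 mA.

I_D = 0.267 mA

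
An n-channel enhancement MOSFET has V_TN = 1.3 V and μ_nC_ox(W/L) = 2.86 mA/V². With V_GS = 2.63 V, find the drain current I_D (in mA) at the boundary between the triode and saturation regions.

At the boundary V_DS = V_ov = V_GS − V_TN = 2.63 − 1.3 = 1.33 V.
I_D = ½ k_n V_ov² = 0.5 × 2.86 × 1.33² = 2.53 mA.

I_D = 2.53 mA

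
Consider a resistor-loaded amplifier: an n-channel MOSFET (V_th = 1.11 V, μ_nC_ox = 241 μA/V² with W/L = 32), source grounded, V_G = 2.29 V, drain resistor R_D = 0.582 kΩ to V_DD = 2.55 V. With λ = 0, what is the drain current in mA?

I_D = 3.54 mA

V_GS = V_G = 2.29 V, so V_ov = 2.29 − 1.11 = 1.18 V.
k_n = μ_nC_ox · (W/L) = 7.712 mA/V².
Assume saturation: I_D = ½ k_n V_ov² = 0.5 × 7.712 × 1.18² = 5.37 mA, giving V_DS = V_DD − I_D R_D = 2.55 − 5.37 × 0.582 = -0.575 V.
But -0.575 V < V_ov = 1.18 V, so the device is actually in triode.
In triode I_D = k_n[V_ov V_DS − ½ V_DS²] and I_D = (V_DD − V_DS)/R_D. Equating: 2.24 V_DS² − 6.296 V_DS + 2.55 = 0, giving V_DS = 0.491 V (the root below V_ov).
I_D = (2.55 − 0.491) / 0.582 = 3.54 mA.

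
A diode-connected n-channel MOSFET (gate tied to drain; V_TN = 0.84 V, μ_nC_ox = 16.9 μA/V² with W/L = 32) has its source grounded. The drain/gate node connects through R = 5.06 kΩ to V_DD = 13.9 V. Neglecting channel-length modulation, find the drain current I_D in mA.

I_D = 2.04 mA

With gate tied to drain, V_GS = V_DS ≥ V_GS − V_TN, so the device is in saturation.
k_n = μ_nC_ox · (W/L) = 0.5408 mA/V².
KCL at the drain: ½ k_n (V_GS − V_TN)² = (V_DD − V_GS)/R.
Let x = V_GS − 0.84. Then 1.37 x² + x − 13.06 = 0, giving x = 2.75 V (positive root), so V_GS = 3.59 V.
I_D = (V_DD − V_GS)/R = (13.9 − 3.59) / 5.06 = 2.04 mA.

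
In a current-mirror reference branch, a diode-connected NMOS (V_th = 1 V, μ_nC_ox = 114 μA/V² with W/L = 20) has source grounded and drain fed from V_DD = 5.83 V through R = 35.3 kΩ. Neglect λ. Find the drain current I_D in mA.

With gate tied to drain, V_GS = V_DS ≥ V_GS − V_th, so the device is in saturation.
k_n = μ_nC_ox · (W/L) = 2.28 mA/V².
KCL at the drain: ½ k_n (V_GS − V_th)² = (V_DD − V_GS)/R.
Let x = V_GS − 1. Then 40.2 x² + x − 4.83 = 0, giving x = 0.334 V (positive root), so V_GS = 1.33 V.
I_D = (V_DD − V_GS)/R = (5.83 − 1.33) / 35.3 = 0.127 mA.

I_D = 0.127 mA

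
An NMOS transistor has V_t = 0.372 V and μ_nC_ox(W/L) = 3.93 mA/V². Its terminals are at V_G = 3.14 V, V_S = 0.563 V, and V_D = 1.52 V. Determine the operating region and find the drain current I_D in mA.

Triode; I_D = 6.49 mA

V_GS = V_G − V_S = 3.14 − 0.563 = 2.58 V; V_DS = V_D − V_S = 1.52 − 0.563 = 0.957 V.
V_ov = V_GS − V_t = 2.58 − 0.372 = 2.21 V.
Since V_DS = 0.957 V < V_ov = 2.21 V, the device is in the triode region.
I_D = k_n [V_ov · V_DS − ½ V_DS²] = 3.93 × [2.21 × 0.957 − 0.5 × 0.957²] = 6.49 mA.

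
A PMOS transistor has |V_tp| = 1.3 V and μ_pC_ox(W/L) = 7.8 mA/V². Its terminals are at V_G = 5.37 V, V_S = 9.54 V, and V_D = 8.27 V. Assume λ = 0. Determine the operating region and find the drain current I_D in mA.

Triode; I_D = 22.1 mA

V_SG = V_S − V_G = 9.54 − 5.37 = 4.17 V; V_SD = V_S − V_D = 9.54 − 8.27 = 1.27 V.
V_ov = V_SG − |V_tp| = 4.17 − 1.3 = 2.87 V.
Since V_SD = 1.27 V < V_ov = 2.87 V, the device is in the triode region.
I_D = k_p [V_ov · V_SD − ½ V_SD²] = 7.8 × [2.87 × 1.27 − 0.5 × 1.27²] = 22.1 mA.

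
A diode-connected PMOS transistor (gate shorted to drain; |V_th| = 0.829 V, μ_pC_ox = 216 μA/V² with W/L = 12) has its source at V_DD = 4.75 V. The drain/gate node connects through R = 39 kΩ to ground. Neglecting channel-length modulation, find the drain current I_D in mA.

I_D = 0.0936 mA

With gate tied to drain, V_SG = V_SD ≥ V_SG − |V_th|, so the device is in saturation.
k_p = μ_pC_ox · (W/L) = 2.592 mA/V².
KCL at the drain: ½ k_p (V_SG − |V_th|)² = (V_DD − V_SG)/R.
Let x = V_SG − 0.829. Then 50.5 x² + x − 3.921 = 0, giving x = 0.269 V (positive root), so V_SG = 1.1 V.
I_D = (V_DD − V_SG)/R = (4.75 − 1.1) / 39 = 0.0936 mA.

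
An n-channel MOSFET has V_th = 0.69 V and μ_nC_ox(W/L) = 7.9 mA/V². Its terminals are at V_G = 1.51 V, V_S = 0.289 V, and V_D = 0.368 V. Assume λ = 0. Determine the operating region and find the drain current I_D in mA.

V_GS = V_G − V_S = 1.51 − 0.289 = 1.22 V; V_DS = V_D − V_S = 0.368 − 0.289 = 0.079 V.
V_ov = V_GS − V_th = 1.22 − 0.69 = 0.531 V.
Since V_DS = 0.079 V < V_ov = 0.531 V, the device is in the triode region.
I_D = k_n [V_ov · V_DS − ½ V_DS²] = 7.9 × [0.531 × 0.079 − 0.5 × 0.079²] = 0.307 mA.

Triode; I_D = 0.307 mA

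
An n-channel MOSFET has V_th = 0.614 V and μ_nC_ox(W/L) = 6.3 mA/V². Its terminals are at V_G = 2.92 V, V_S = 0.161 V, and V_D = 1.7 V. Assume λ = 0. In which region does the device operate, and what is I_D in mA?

Triode; I_D = 13.3 mA

V_GS = V_G − V_S = 2.92 − 0.161 = 2.76 V; V_DS = V_D − V_S = 1.7 − 0.161 = 1.54 V.
V_ov = V_GS − V_th = 2.76 − 0.614 = 2.15 V.
Since V_DS = 1.54 V < V_ov = 2.15 V, the device is in the triode region.
I_D = k_n [V_ov · V_DS − ½ V_DS²] = 6.3 × [2.15 × 1.54 − 0.5 × 1.54²] = 13.3 mA.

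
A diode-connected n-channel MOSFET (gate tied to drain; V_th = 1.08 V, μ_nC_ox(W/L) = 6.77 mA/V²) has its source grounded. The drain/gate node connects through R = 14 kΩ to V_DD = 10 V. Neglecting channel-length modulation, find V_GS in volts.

V_GS = 1.50 V

With gate tied to drain, V_GS = V_DS ≥ V_GS − V_th, so the device is in saturation.
KCL at the drain: ½ k_n (V_GS − V_th)² = (V_DD − V_GS)/R.
Let x = V_GS − 1.08. Then 47.4 x² + x − 8.92 = 0, giving x = 0.423 V (positive root), so V_GS = 1.5 V.
I_D = (V_DD − V_GS)/R = (10 − 1.5) / 14 = 0.607 mA.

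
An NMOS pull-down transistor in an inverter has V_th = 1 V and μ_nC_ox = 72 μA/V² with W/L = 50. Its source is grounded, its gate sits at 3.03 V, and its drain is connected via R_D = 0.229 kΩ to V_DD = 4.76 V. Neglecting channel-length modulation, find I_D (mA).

I_D = 7.42 mA

V_GS = V_G = 3.03 V, so V_ov = 3.03 − 1 = 2.03 V.
k_n = μ_nC_ox · (W/L) = 3.6 mA/V².
Assume saturation: I_D = ½ k_n V_ov² = 0.5 × 3.6 × 2.03² = 7.42 mA, giving V_DS = V_DD − I_D R_D = 4.76 − 7.42 × 0.229 = 3.06 V.
V_DS = 3.06 V ≥ V_ov = 2.03 V, confirming saturation.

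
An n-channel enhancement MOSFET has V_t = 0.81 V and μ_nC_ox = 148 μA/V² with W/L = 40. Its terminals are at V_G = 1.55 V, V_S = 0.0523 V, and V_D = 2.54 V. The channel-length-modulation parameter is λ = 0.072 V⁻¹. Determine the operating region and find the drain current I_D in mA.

V_GS = V_G − V_S = 1.55 − 0.0523 = 1.5 V; V_DS = V_D − V_S = 2.54 − 0.0523 = 2.49 V.
k_n = μ_nC_ox · (W/L) = 5.92 mA/V².
V_ov = V_GS − V_t = 1.5 − 0.81 = 0.688 V.
Since V_DS = 2.49 V ≥ V_ov = 0.688 V, the device is in saturation.
I_D = ½ k_n V_ov² (1 + λ V_DS) = 0.5 × 5.92 × 0.688² × (1 + 0.072 × 2.49) = 1.65 mA.

Saturation; I_D = 1.65 mA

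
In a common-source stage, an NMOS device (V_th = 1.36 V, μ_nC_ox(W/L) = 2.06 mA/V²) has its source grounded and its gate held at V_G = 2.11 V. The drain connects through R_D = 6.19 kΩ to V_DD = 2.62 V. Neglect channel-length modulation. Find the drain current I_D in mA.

I_D = 0.374 mA

V_GS = V_G = 2.11 V, so V_ov = 2.11 − 1.36 = 0.75 V.
Assume saturation: I_D = ½ k_n V_ov² = 0.5 × 2.06 × 0.75² = 0.579 mA, giving V_DS = V_DD − I_D R_D = 2.62 − 0.579 × 6.19 = -0.966 V.
But -0.966 V < V_ov = 0.75 V, so the device is actually in triode.
In triode I_D = k_n[V_ov V_DS − ½ V_DS²] and I_D = (V_DD − V_DS)/R_D. Equating: 6.38 V_DS² − 10.56 V_DS + 2.62 = 0, giving V_DS = 0.304 V (the root below V_ov).
I_D = (2.62 − 0.304) / 6.19 = 0.374 mA.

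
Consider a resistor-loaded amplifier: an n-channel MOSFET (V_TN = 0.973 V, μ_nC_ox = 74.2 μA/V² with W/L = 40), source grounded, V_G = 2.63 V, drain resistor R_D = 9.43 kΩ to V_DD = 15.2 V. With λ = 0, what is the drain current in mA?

I_D = 1.57 mA

V_GS = V_G = 2.63 V, so V_ov = 2.63 − 0.973 = 1.66 V.
k_n = μ_nC_ox · (W/L) = 2.968 mA/V².
Assume saturation: I_D = ½ k_n V_ov² = 0.5 × 2.968 × 1.66² = 4.07 mA, giving V_DS = V_DD − I_D R_D = 15.2 − 4.07 × 9.43 = -23.2 V.
But -23.2 V < V_ov = 1.66 V, so the device is actually in triode.
In triode I_D = k_n[V_ov V_DS − ½ V_DS²] and I_D = (V_DD − V_DS)/R_D. Equating: 14 V_DS² − 47.38 V_DS + 15.2 = 0, giving V_DS = 0.359 V (the root below V_ov).
I_D = (15.2 − 0.359) / 9.43 = 1.57 mA.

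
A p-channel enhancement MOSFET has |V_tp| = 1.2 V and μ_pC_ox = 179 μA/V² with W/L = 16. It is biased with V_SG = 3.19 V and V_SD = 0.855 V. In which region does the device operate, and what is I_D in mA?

Triode; I_D = 3.83 mA

k_p = μ_pC_ox · (W/L) = 2.864 mA/V².
V_ov = V_SG − |V_tp| = 3.19 − 1.2 = 1.99 V.
Since V_SD = 0.855 V < V_ov = 1.99 V, the device is in the triode region.
I_D = k_p [V_ov · V_SD − ½ V_SD²] = 2.864 × [1.99 × 0.855 − 0.5 × 0.855²] = 3.83 mA.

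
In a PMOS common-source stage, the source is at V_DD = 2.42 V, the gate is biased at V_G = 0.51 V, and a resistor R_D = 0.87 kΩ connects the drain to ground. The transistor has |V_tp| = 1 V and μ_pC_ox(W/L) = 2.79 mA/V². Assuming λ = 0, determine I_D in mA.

I_D = 1.16 mA

V_SG = V_DD − V_G = 2.42 − 0.51 = 1.91 V, so V_ov = 1.91 − 1 = 0.91 V.
Assume saturation: I_D = ½ k_p V_ov² = 0.5 × 2.79 × 0.91² = 1.16 mA, giving V_SD = V_DD − I_D R_D = 2.42 − 1.16 × 0.87 = 1.41 V.
V_SD = 1.41 V ≥ V_ov = 0.91 V, confirming saturation.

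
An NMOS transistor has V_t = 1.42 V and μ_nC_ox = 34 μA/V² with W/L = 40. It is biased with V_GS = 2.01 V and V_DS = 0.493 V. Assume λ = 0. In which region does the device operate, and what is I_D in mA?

Triode; I_D = 0.230 mA

k_n = μ_nC_ox · (W/L) = 1.36 mA/V².
V_ov = V_GS − V_t = 2.01 − 1.42 = 0.59 V.
Since V_DS = 0.493 V < V_ov = 0.59 V, the device is in the triode region.
I_D = k_n [V_ov · V_DS − ½ V_DS²] = 1.36 × [0.59 × 0.493 − 0.5 × 0.493²] = 0.23 mA.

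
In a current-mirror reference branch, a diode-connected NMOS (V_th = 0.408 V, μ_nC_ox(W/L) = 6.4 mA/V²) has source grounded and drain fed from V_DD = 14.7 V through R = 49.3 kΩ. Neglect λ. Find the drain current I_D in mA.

With gate tied to drain, V_GS = V_DS ≥ V_GS − V_th, so the device is in saturation.
KCL at the drain: ½ k_n (V_GS − V_th)² = (V_DD − V_GS)/R.
Let x = V_GS − 0.408. Then 158 x² + x − 14.29 = 0, giving x = 0.298 V (positive root), so V_GS = 0.706 V.
I_D = (V_DD − V_GS)/R = (14.7 − 0.706) / 49.3 = 0.284 mA.

I_D = 0.284 mA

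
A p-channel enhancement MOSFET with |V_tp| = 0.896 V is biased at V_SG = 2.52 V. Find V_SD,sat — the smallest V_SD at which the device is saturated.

V_SD,sat = 1.62 V

The boundary between triode and saturation is V_SD = V_SG − |V_tp| = V_ov.
V_ov = 2.52 − 0.896 = 1.62 V.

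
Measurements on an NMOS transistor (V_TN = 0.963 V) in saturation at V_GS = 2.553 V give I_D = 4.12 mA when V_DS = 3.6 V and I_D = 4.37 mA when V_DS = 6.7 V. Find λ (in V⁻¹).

With V_GS fixed, I_D ∝ (1 + λ V_DS) in saturation, so I_D2/I_D1 = (1 + λ V_DS2)/(1 + λ V_DS1).
4.37/4.12 = 1.061 = (1 + 6.7 λ)/(1 + 3.6 λ).
Solving: λ (I_D1 V_DS2 − I_D2 V_DS1) = I_D2 − I_D1, so λ = (4.37 − 4.12) / (4.12 × 6.7 − 4.37 × 3.6) = 0.25 / 11.9 = 0.0211 V⁻¹.

λ = 0.0211 V⁻¹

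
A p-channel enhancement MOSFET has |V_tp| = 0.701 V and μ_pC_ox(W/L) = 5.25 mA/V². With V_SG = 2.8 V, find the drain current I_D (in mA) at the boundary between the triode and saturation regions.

At the boundary V_SD = V_ov = V_SG − |V_tp| = 2.8 − 0.701 = 2.1 V.
I_D = ½ k_p V_ov² = 0.5 × 5.25 × 2.1² = 11.6 mA.

I_D = 11.6 mA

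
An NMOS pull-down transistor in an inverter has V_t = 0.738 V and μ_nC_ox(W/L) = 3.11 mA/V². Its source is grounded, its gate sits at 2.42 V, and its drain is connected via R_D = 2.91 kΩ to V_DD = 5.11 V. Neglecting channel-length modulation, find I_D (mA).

V_GS = V_G = 2.42 V, so V_ov = 2.42 − 0.738 = 1.68 V.
Assume saturation: I_D = ½ k_n V_ov² = 0.5 × 3.11 × 1.68² = 4.4 mA, giving V_DS = V_DD − I_D R_D = 5.11 − 4.4 × 2.91 = -7.69 V.
But -7.69 V < V_ov = 1.68 V, so the device is actually in triode.
In triode I_D = k_n[V_ov V_DS − ½ V_DS²] and I_D = (V_DD − V_DS)/R_D. Equating: 4.53 V_DS² − 16.22 V_DS + 5.11 = 0, giving V_DS = 0.349 V (the root below V_ov).
I_D = (5.11 − 0.349) / 2.91 = 1.64 mA.

I_D = 1.64 mA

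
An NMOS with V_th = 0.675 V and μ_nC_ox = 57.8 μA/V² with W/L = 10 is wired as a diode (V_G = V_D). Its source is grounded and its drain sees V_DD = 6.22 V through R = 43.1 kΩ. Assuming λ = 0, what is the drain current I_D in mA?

With gate tied to drain, V_GS = V_DS ≥ V_GS − V_th, so the device is in saturation.
k_n = μ_nC_ox · (W/L) = 0.578 mA/V².
KCL at the drain: ½ k_n (V_GS − V_th)² = (V_DD − V_GS)/R.
Let x = V_GS − 0.675. Then 12.5 x² + x − 5.545 = 0, giving x = 0.628 V (positive root), so V_GS = 1.3 V.
I_D = (V_DD − V_GS)/R = (6.22 − 1.3) / 43.1 = 0.114 mA.

I_D = 0.114 mA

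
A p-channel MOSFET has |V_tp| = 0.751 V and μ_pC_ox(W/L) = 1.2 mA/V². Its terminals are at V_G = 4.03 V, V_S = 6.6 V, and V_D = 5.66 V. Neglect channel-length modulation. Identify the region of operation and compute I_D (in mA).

V_SG = V_S − V_G = 6.6 − 4.03 = 2.57 V; V_SD = V_S − V_D = 6.6 − 5.66 = 0.94 V.
V_ov = V_SG − |V_tp| = 2.57 − 0.751 = 1.82 V.
Since V_SD = 0.94 V < V_ov = 1.82 V, the device is in the triode region.
I_D = k_p [V_ov · V_SD − ½ V_SD²] = 1.2 × [1.82 × 0.94 − 0.5 × 0.94²] = 1.52 mA.

Triode; I_D = 1.52 mA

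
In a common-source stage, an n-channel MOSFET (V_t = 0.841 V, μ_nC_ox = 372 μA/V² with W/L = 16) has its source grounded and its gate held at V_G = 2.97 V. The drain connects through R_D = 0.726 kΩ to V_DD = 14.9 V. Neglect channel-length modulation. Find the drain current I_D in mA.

V_GS = V_G = 2.97 V, so V_ov = 2.97 − 0.841 = 2.13 V.
k_n = μ_nC_ox · (W/L) = 5.952 mA/V².
Assume saturation: I_D = ½ k_n V_ov² = 0.5 × 5.952 × 2.13² = 13.5 mA, giving V_DS = V_DD − I_D R_D = 14.9 − 13.5 × 0.726 = 5.11 V.
V_DS = 5.11 V ≥ V_ov = 2.13 V, confirming saturation.

I_D = 13.5 mA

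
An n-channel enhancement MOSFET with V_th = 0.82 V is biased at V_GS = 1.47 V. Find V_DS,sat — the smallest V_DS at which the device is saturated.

The boundary between triode and saturation is V_DS = V_GS − V_th = V_ov.
V_ov = 1.47 − 0.82 = 0.65 V.

V_DS,sat = 0.650 V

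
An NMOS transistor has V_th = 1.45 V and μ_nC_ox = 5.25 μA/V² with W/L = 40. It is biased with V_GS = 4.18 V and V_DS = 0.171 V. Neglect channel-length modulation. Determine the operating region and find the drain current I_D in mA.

Triode; I_D = 0.0950 mA

k_n = μ_nC_ox · (W/L) = 0.21 mA/V².
V_ov = V_GS − V_th = 4.18 − 1.45 = 2.73 V.
Since V_DS = 0.171 V < V_ov = 2.73 V, the device is in the triode region.
I_D = k_n [V_ov · V_DS − ½ V_DS²] = 0.21 × [2.73 × 0.171 − 0.5 × 0.171²] = 0.095 mA.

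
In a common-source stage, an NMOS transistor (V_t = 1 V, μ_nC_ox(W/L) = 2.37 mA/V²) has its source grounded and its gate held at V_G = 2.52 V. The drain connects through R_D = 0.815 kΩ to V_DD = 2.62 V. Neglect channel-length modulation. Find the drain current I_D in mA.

V_GS = V_G = 2.52 V, so V_ov = 2.52 − 1 = 1.52 V.
Assume saturation: I_D = ½ k_n V_ov² = 0.5 × 2.37 × 1.52² = 2.74 mA, giving V_DS = V_DD − I_D R_D = 2.62 − 2.74 × 0.815 = 0.389 V.
But 0.389 V < V_ov = 1.52 V, so the device is actually in triode.
In triode I_D = k_n[V_ov V_DS − ½ V_DS²] and I_D = (V_DD − V_DS)/R_D. Equating: 0.966 V_DS² − 3.936 V_DS + 2.62 = 0, giving V_DS = 0.838 V (the root below V_ov).
I_D = (2.62 − 0.838) / 0.815 = 2.19 mA.

I_D = 2.19 mA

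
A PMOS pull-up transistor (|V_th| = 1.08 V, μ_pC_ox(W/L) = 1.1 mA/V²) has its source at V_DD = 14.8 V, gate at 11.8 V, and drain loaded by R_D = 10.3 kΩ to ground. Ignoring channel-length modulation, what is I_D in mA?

V_SG = V_DD − V_G = 14.8 − 11.8 = 3 V, so V_ov = 3 − 1.08 = 1.92 V.
Assume saturation: I_D = ½ k_p V_ov² = 0.5 × 1.1 × 1.92² = 2.03 mA, giving V_SD = V_DD − I_D R_D = 14.8 − 2.03 × 10.3 = -6.08 V.
But -6.08 V < V_ov = 1.92 V, so the device is actually in triode.
In triode I_D = k_p[V_ov V_SD − ½ V_SD²] and I_D = (V_DD − V_SD)/R_D. Equating: 5.67 V_SD² − 22.75 V_SD + 14.8 = 0, giving V_SD = 0.816 V (the root below V_ov).
I_D = (14.8 − 0.816) / 10.3 = 1.36 mA.

I_D = 1.36 mA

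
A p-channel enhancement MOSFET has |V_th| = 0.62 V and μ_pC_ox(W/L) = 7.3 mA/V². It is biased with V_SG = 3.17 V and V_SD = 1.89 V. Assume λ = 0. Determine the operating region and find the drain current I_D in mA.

Triode; I_D = 22.1 mA

V_ov = V_SG − |V_th| = 3.17 − 0.62 = 2.55 V.
Since V_SD = 1.89 V < V_ov = 2.55 V, the device is in the triode region.
I_D = k_p [V_ov · V_SD − ½ V_SD²] = 7.3 × [2.55 × 1.89 − 0.5 × 1.89²] = 22.1 mA.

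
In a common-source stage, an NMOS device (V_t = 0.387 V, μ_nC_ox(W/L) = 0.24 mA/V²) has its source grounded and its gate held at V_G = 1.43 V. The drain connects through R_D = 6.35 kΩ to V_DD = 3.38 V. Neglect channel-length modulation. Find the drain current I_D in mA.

I_D = 0.131 mA

V_GS = V_G = 1.43 V, so V_ov = 1.43 − 0.387 = 1.04 V.
Assume saturation: I_D = ½ k_n V_ov² = 0.5 × 0.24 × 1.04² = 0.131 mA, giving V_DS = V_DD − I_D R_D = 3.38 − 0.131 × 6.35 = 2.55 V.
V_DS = 2.55 V ≥ V_ov = 1.04 V, confirming saturation.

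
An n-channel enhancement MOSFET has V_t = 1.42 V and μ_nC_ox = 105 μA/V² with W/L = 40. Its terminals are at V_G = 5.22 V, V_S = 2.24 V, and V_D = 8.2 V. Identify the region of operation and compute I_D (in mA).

V_GS = V_G − V_S = 5.22 − 2.24 = 2.98 V; V_DS = V_D − V_S = 8.2 − 2.24 = 5.96 V.
k_n = μ_nC_ox · (W/L) = 4.2 mA/V².
V_ov = V_GS − V_t = 2.98 − 1.42 = 1.56 V.
Since V_DS = 5.96 V ≥ V_ov = 1.56 V, the device is in saturation.
I_D = ½ k_n V_ov² = 0.5 × 4.2 × 1.56² = 5.11 mA.

Saturation; I_D = 5.11 mA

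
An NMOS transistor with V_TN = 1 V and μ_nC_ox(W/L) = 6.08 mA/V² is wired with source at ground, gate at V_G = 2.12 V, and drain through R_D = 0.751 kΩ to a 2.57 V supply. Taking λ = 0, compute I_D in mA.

V_GS = V_G = 2.12 V, so V_ov = 2.12 − 1 = 1.12 V.
Assume saturation: I_D = ½ k_n V_ov² = 0.5 × 6.08 × 1.12² = 3.81 mA, giving V_DS = V_DD − I_D R_D = 2.57 − 3.81 × 0.751 = -0.294 V.
But -0.294 V < V_ov = 1.12 V, so the device is actually in triode.
In triode I_D = k_n[V_ov V_DS − ½ V_DS²] and I_D = (V_DD − V_DS)/R_D. Equating: 2.28 V_DS² − 6.114 V_DS + 2.57 = 0, giving V_DS = 0.522 V (the root below V_ov).
I_D = (2.57 − 0.522) / 0.751 = 2.73 mA.

I_D = 2.73 mA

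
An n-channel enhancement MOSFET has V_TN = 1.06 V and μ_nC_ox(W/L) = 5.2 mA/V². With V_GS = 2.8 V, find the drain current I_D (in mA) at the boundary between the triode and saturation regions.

At the boundary V_DS = V_ov = V_GS − V_TN = 2.8 − 1.06 = 1.74 V.
I_D = ½ k_n V_ov² = 0.5 × 5.2 × 1.74² = 7.87 mA.

I_D = 7.87 mA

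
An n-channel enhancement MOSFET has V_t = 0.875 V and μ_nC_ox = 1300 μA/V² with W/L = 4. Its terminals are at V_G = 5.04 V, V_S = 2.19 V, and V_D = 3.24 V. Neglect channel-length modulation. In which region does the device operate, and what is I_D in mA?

V_GS = V_G − V_S = 5.04 − 2.19 = 2.85 V; V_DS = V_D − V_S = 3.24 − 2.19 = 1.05 V.
k_n = μ_nC_ox · (W/L) = 5.2 mA/V².
V_ov = V_GS − V_t = 2.85 − 0.875 = 1.98 V.
Since V_DS = 1.05 V < V_ov = 1.98 V, the device is in the triode region.
I_D = k_n [V_ov · V_DS − ½ V_DS²] = 5.2 × [1.98 × 1.05 − 0.5 × 1.05²] = 7.92 mA.

Triode; I_D = 7.92 mA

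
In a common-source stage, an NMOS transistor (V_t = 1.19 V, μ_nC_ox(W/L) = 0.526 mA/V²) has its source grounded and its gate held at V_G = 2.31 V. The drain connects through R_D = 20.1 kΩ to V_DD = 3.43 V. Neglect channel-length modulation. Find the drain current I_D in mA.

V_GS = V_G = 2.31 V, so V_ov = 2.31 − 1.19 = 1.12 V.
Assume saturation: I_D = ½ k_n V_ov² = 0.5 × 0.526 × 1.12² = 0.33 mA, giving V_DS = V_DD − I_D R_D = 3.43 − 0.33 × 20.1 = -3.2 V.
But -3.2 V < V_ov = 1.12 V, so the device is actually in triode.
In triode I_D = k_n[V_ov V_DS − ½ V_DS²] and I_D = (V_DD − V_DS)/R_D. Equating: 5.29 V_DS² − 12.84 V_DS + 3.43 = 0, giving V_DS = 0.306 V (the root below V_ov).
I_D = (3.43 − 0.306) / 20.1 = 0.155 mA.

I_D = 0.155 mA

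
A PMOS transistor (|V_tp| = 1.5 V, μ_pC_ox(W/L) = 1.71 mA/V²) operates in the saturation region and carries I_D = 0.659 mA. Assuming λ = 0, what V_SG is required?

In saturation I_D = ½ k_p (V_SG − |V_tp|)², so V_SG − |V_tp| = √(2 I_D / k_p) = √(2 × 0.659 / 1.71) = 0.878 V.
V_SG = 1.5 + 0.878 = 2.38 V.

V_SG = 2.38 V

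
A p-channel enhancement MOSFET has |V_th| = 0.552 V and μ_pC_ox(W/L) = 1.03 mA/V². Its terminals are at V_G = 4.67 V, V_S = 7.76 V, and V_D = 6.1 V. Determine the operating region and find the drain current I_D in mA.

V_SG = V_S − V_G = 7.76 − 4.67 = 3.09 V; V_SD = V_S − V_D = 7.76 − 6.1 = 1.66 V.
V_ov = V_SG − |V_th| = 3.09 − 0.552 = 2.54 V.
Since V_SD = 1.66 V < V_ov = 2.54 V, the device is in the triode region.
I_D = k_p [V_ov · V_SD − ½ V_SD²] = 1.03 × [2.54 × 1.66 − 0.5 × 1.66²] = 2.92 mA.

Triode; I_D = 2.92 mA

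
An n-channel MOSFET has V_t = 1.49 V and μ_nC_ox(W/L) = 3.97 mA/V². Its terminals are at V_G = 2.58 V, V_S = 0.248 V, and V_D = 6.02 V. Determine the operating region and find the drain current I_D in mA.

Saturation; I_D = 1.41 mA

V_GS = V_G − V_S = 2.58 − 0.248 = 2.33 V; V_DS = V_D − V_S = 6.02 − 0.248 = 5.77 V.
V_ov = V_GS − V_t = 2.33 − 1.49 = 0.842 V.
Since V_DS = 5.77 V ≥ V_ov = 0.842 V, the device is in saturation.
I_D = ½ k_n V_ov² = 0.5 × 3.97 × 0.842² = 1.41 mA.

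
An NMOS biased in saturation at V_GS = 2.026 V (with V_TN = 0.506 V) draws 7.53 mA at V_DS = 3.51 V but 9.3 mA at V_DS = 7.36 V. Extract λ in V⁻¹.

With V_GS fixed, I_D ∝ (1 + λ V_DS) in saturation, so I_D2/I_D1 = (1 + λ V_DS2)/(1 + λ V_DS1).
9.3/7.53 = 1.235 = (1 + 7.36 λ)/(1 + 3.51 λ).
Solving: λ (I_D1 V_DS2 − I_D2 V_DS1) = I_D2 − I_D1, so λ = (9.3 − 7.53) / (7.53 × 7.36 − 9.3 × 3.51) = 1.77 / 22.8 = 0.0777 V⁻¹.

λ = 0.0777 V⁻¹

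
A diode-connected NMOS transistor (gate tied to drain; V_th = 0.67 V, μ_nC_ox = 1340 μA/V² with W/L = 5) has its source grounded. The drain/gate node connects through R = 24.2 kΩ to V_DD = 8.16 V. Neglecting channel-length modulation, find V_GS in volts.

With gate tied to drain, V_GS = V_DS ≥ V_GS − V_th, so the device is in saturation.
k_n = μ_nC_ox · (W/L) = 6.7 mA/V².
KCL at the drain: ½ k_n (V_GS − V_th)² = (V_DD − V_GS)/R.
Let x = V_GS − 0.67. Then 81.1 x² + x − 7.49 = 0, giving x = 0.298 V (positive root), so V_GS = 0.968 V.
I_D = (V_DD − V_GS)/R = (8.16 − 0.968) / 24.2 = 0.297 mA.

V_GS = 0.968 V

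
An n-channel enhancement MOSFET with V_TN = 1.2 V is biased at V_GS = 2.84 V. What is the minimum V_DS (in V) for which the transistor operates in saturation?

V_DS,sat = 1.64 V

The boundary between triode and saturation is V_DS = V_GS − V_TN = V_ov.
V_ov = 2.84 − 1.2 = 1.64 V.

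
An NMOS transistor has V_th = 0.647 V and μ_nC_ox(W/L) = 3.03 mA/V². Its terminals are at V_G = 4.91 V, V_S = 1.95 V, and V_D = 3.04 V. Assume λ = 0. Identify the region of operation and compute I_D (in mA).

Triode; I_D = 5.84 mA

V_GS = V_G − V_S = 4.91 − 1.95 = 2.96 V; V_DS = V_D − V_S = 3.04 − 1.95 = 1.09 V.
V_ov = V_GS − V_th = 2.96 − 0.647 = 2.31 V.
Since V_DS = 1.09 V < V_ov = 2.31 V, the device is in the triode region.
I_D = k_n [V_ov · V_DS − ½ V_DS²] = 3.03 × [2.31 × 1.09 − 0.5 × 1.09²] = 5.84 mA.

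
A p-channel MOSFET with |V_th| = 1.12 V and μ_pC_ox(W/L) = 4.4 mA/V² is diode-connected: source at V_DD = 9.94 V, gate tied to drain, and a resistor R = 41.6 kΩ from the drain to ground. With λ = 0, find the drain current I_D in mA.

With gate tied to drain, V_SG = V_SD ≥ V_SG − |V_th|, so the device is in saturation.
KCL at the drain: ½ k_p (V_SG − |V_th|)² = (V_DD − V_SG)/R.
Let x = V_SG − 1.12. Then 91.5 x² + x − 8.82 = 0, giving x = 0.305 V (positive root), so V_SG = 1.43 V.
I_D = (V_DD − V_SG)/R = (9.94 − 1.43) / 41.6 = 0.205 mA.

I_D = 0.205 mA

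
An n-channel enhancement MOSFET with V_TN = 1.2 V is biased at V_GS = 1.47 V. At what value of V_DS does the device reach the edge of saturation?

V_DS,sat = 0.270 V

The boundary between triode and saturation is V_DS = V_GS − V_TN = V_ov.
V_ov = 1.47 − 1.2 = 0.27 V.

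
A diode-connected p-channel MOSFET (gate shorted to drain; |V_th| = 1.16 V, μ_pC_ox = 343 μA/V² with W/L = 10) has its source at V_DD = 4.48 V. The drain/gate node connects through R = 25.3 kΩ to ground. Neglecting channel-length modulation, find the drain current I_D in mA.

I_D = 0.121 mA

With gate tied to drain, V_SG = V_SD ≥ V_SG − |V_th|, so the device is in saturation.
k_p = μ_pC_ox · (W/L) = 3.43 mA/V².
KCL at the drain: ½ k_p (V_SG − |V_th|)² = (V_DD − V_SG)/R.
Let x = V_SG − 1.16. Then 43.4 x² + x − 3.32 = 0, giving x = 0.265 V (positive root), so V_SG = 1.43 V.
I_D = (V_DD − V_SG)/R = (4.48 − 1.43) / 25.3 = 0.121 mA.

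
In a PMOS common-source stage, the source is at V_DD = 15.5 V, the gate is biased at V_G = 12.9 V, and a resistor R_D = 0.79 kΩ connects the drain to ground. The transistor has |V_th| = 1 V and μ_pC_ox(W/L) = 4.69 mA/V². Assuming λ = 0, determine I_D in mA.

V_SG = V_DD − V_G = 15.5 − 12.9 = 2.6 V, so V_ov = 2.6 − 1 = 1.6 V.
Assume saturation: I_D = ½ k_p V_ov² = 0.5 × 4.69 × 1.6² = 6 mA, giving V_SD = V_DD − I_D R_D = 15.5 − 6 × 0.79 = 10.8 V.
V_SD = 10.8 V ≥ V_ov = 1.6 V, confirming saturation.

I_D = 6.00 mA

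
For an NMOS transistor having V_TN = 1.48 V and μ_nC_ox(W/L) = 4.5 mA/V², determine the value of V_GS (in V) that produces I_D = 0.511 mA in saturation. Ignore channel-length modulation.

V_GS = 1.96 V

In saturation I_D = ½ k_n (V_GS − V_TN)², so V_GS − V_TN = √(2 I_D / k_n) = √(2 × 0.511 / 4.5) = 0.477 V.
V_GS = 1.48 + 0.477 = 1.96 V.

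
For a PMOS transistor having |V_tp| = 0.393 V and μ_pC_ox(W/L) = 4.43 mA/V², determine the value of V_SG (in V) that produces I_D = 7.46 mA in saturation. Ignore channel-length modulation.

In saturation I_D = ½ k_p (V_SG − |V_tp|)², so V_SG − |V_tp| = √(2 I_D / k_p) = √(2 × 7.46 / 4.43) = 1.84 V.
V_SG = 0.393 + 1.84 = 2.23 V.

V_SG = 2.23 V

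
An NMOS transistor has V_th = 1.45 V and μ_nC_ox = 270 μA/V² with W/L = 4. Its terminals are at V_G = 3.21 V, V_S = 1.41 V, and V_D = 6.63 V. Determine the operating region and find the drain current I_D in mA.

V_GS = V_G − V_S = 3.21 − 1.41 = 1.8 V; V_DS = V_D − V_S = 6.63 − 1.41 = 5.22 V.
k_n = μ_nC_ox · (W/L) = 1.08 mA/V².
V_ov = V_GS − V_th = 1.8 − 1.45 = 0.35 V.
Since V_DS = 5.22 V ≥ V_ov = 0.35 V, the device is in saturation.
I_D = ½ k_n V_ov² = 0.5 × 1.08 × 0.35² = 0.0662 mA.

Saturation; I_D = 0.0662 mA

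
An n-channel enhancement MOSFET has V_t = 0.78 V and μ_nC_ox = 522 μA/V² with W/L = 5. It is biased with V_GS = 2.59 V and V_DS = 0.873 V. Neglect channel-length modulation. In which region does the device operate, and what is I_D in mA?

k_n = μ_nC_ox · (W/L) = 2.61 mA/V².
V_ov = V_GS − V_t = 2.59 − 0.78 = 1.81 V.
Since V_DS = 0.873 V < V_ov = 1.81 V, the device is in the triode region.
I_D = k_n [V_ov · V_DS − ½ V_DS²] = 2.61 × [1.81 × 0.873 − 0.5 × 0.873²] = 3.13 mA.

Triode; I_D = 3.13 mA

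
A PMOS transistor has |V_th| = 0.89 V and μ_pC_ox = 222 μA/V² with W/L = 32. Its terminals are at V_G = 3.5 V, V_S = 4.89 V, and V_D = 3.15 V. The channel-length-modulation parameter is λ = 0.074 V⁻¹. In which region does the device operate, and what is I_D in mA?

Saturation; I_D = 1.00 mA

V_SG = V_S − V_G = 4.89 − 3.5 = 1.39 V; V_SD = V_S − V_D = 4.89 − 3.15 = 1.74 V.
k_p = μ_pC_ox · (W/L) = 7.104 mA/V².
V_ov = V_SG − |V_th| = 1.39 − 0.89 = 0.5 V.
Since V_SD = 1.74 V ≥ V_ov = 0.5 V, the device is in saturation.
I_D = ½ k_p V_ov² (1 + λ V_SD) = 0.5 × 7.104 × 0.5² × (1 + 0.074 × 1.74) = 1 mA.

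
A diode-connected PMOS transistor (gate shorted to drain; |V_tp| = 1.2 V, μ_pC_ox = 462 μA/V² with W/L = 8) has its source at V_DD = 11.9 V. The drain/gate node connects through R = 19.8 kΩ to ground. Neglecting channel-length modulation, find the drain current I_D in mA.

With gate tied to drain, V_SG = V_SD ≥ V_SG − |V_tp|, so the device is in saturation.
k_p = μ_pC_ox · (W/L) = 3.696 mA/V².
KCL at the drain: ½ k_p (V_SG − |V_tp|)² = (V_DD − V_SG)/R.
Let x = V_SG − 1.2. Then 36.6 x² + x − 10.7 = 0, giving x = 0.527 V (positive root), so V_SG = 1.73 V.
I_D = (V_DD − V_SG)/R = (11.9 − 1.73) / 19.8 = 0.514 mA.

I_D = 0.514 mA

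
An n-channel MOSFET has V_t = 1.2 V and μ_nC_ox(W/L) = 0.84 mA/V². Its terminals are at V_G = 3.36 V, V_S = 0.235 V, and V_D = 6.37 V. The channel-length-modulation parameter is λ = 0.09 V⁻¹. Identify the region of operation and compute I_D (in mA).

V_GS = V_G − V_S = 3.36 − 0.235 = 3.12 V; V_DS = V_D − V_S = 6.37 − 0.235 = 6.13 V.
V_ov = V_GS − V_t = 3.12 − 1.2 = 1.93 V.
Since V_DS = 6.13 V ≥ V_ov = 1.93 V, the device is in saturation.
I_D = ½ k_n V_ov² (1 + λ V_DS) = 0.5 × 0.84 × 1.93² × (1 + 0.09 × 6.13) = 2.42 mA.

Saturation; I_D = 2.42 mA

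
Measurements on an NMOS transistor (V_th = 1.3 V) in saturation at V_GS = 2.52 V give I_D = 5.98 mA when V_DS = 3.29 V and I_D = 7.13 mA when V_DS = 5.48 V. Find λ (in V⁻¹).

With V_GS fixed, I_D ∝ (1 + λ V_DS) in saturation, so I_D2/I_D1 = (1 + λ V_DS2)/(1 + λ V_DS1).
7.13/5.98 = 1.192 = (1 + 5.48 λ)/(1 + 3.29 λ).
Solving: λ (I_D1 V_DS2 − I_D2 V_DS1) = I_D2 − I_D1, so λ = (7.13 − 5.98) / (5.98 × 5.48 − 7.13 × 3.29) = 1.15 / 9.31 = 0.123 V⁻¹.

λ = 0.123 V⁻¹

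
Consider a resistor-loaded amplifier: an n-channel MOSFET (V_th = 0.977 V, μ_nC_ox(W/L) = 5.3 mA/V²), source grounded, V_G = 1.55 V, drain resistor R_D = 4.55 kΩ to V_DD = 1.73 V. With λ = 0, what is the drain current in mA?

I_D = 0.352 mA

V_GS = V_G = 1.55 V, so V_ov = 1.55 − 0.977 = 0.573 V.
Assume saturation: I_D = ½ k_n V_ov² = 0.5 × 5.3 × 0.573² = 0.87 mA, giving V_DS = V_DD − I_D R_D = 1.73 − 0.87 × 4.55 = -2.23 V.
But -2.23 V < V_ov = 0.573 V, so the device is actually in triode.
In triode I_D = k_n[V_ov V_DS − ½ V_DS²] and I_D = (V_DD − V_DS)/R_D. Equating: 12.1 V_DS² − 14.82 V_DS + 1.73 = 0, giving V_DS = 0.131 V (the root below V_ov).
I_D = (1.73 − 0.131) / 4.55 = 0.352 mA.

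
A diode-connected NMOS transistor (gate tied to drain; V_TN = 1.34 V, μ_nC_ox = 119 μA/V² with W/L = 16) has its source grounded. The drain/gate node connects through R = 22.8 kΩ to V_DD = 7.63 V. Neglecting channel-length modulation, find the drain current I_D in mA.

With gate tied to drain, V_GS = V_DS ≥ V_GS − V_TN, so the device is in saturation.
k_n = μ_nC_ox · (W/L) = 1.904 mA/V².
KCL at the drain: ½ k_n (V_GS − V_TN)² = (V_DD − V_GS)/R.
Let x = V_GS − 1.34. Then 21.7 x² + x − 6.29 = 0, giving x = 0.516 V (positive root), so V_GS = 1.86 V.
I_D = (V_DD − V_GS)/R = (7.63 − 1.86) / 22.8 = 0.253 mA.

I_D = 0.253 mA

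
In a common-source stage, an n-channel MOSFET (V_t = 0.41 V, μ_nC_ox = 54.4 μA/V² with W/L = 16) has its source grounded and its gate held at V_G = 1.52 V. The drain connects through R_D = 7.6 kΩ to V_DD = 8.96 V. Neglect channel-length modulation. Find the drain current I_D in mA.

I_D = 0.536 mA

V_GS = V_G = 1.52 V, so V_ov = 1.52 − 0.41 = 1.11 V.
k_n = μ_nC_ox · (W/L) = 0.8704 mA/V².
Assume saturation: I_D = ½ k_n V_ov² = 0.5 × 0.8704 × 1.11² = 0.536 mA, giving V_DS = V_DD − I_D R_D = 8.96 − 0.536 × 7.6 = 4.88 V.
V_DS = 4.88 V ≥ V_ov = 1.11 V, confirming saturation.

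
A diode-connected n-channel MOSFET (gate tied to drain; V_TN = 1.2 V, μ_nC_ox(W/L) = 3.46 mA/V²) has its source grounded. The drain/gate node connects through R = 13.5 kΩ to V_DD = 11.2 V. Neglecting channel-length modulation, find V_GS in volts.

V_GS = 1.83 V

With gate tied to drain, V_GS = V_DS ≥ V_GS − V_TN, so the device is in saturation.
KCL at the drain: ½ k_n (V_GS − V_TN)² = (V_DD − V_GS)/R.
Let x = V_GS − 1.2. Then 23.4 x² + x − 10 = 0, giving x = 0.633 V (positive root), so V_GS = 1.83 V.
I_D = (V_DD − V_GS)/R = (11.2 − 1.83) / 13.5 = 0.694 mA.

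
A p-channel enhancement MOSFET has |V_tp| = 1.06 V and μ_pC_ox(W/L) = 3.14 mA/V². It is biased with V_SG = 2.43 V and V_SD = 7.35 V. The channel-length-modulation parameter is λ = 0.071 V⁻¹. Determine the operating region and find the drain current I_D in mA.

V_ov = V_SG − |V_tp| = 2.43 − 1.06 = 1.37 V.
Since V_SD = 7.35 V ≥ V_ov = 1.37 V, the device is in saturation.
I_D = ½ k_p V_ov² (1 + λ V_SD) = 0.5 × 3.14 × 1.37² × (1 + 0.071 × 7.35) = 4.48 mA.

Saturation; I_D = 4.48 mA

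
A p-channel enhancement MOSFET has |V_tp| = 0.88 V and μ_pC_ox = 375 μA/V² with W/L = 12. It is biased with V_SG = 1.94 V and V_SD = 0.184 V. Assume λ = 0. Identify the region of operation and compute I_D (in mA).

Triode; I_D = 0.802 mA

k_p = μ_pC_ox · (W/L) = 4.5 mA/V².
V_ov = V_SG − |V_tp| = 1.94 − 0.88 = 1.06 V.
Since V_SD = 0.184 V < V_ov = 1.06 V, the device is in the triode region.
I_D = k_p [V_ov · V_SD − ½ V_SD²] = 4.5 × [1.06 × 0.184 − 0.5 × 0.184²] = 0.802 mA.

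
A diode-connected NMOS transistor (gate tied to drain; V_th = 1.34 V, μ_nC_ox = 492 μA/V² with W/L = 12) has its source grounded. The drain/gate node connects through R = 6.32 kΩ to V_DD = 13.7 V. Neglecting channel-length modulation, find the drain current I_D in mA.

I_D = 1.83 mA

With gate tied to drain, V_GS = V_DS ≥ V_GS − V_th, so the device is in saturation.
k_n = μ_nC_ox · (W/L) = 5.904 mA/V².
KCL at the drain: ½ k_n (V_GS − V_th)² = (V_DD − V_GS)/R.
Let x = V_GS − 1.34. Then 18.7 x² + x − 12.36 = 0, giving x = 0.788 V (positive root), so V_GS = 2.13 V.
I_D = (V_DD − V_GS)/R = (13.7 − 2.13) / 6.32 = 1.83 mA.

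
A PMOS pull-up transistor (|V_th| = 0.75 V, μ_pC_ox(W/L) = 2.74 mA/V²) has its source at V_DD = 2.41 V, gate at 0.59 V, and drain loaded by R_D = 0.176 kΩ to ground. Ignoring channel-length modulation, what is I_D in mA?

V_SG = V_DD − V_G = 2.41 − 0.59 = 1.82 V, so V_ov = 1.82 − 0.75 = 1.07 V.
Assume saturation: I_D = ½ k_p V_ov² = 0.5 × 2.74 × 1.07² = 1.57 mA, giving V_SD = V_DD − I_D R_D = 2.41 − 1.57 × 0.176 = 2.13 V.
V_SD = 2.13 V ≥ V_ov = 1.07 V, confirming saturation.

I_D = 1.57 mA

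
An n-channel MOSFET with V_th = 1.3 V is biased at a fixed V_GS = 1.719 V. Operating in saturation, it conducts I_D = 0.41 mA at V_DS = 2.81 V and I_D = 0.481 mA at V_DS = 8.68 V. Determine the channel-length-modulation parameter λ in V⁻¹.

With V_GS fixed, I_D ∝ (1 + λ V_DS) in saturation, so I_D2/I_D1 = (1 + λ V_DS2)/(1 + λ V_DS1).
0.481/0.41 = 1.173 = (1 + 8.68 λ)/(1 + 2.81 λ).
Solving: λ (I_D1 V_DS2 − I_D2 V_DS1) = I_D2 − I_D1, so λ = (0.481 − 0.41) / (0.41 × 8.68 − 0.481 × 2.81) = 0.071 / 2.21 = 0.0322 V⁻¹.

λ = 0.0322 V⁻¹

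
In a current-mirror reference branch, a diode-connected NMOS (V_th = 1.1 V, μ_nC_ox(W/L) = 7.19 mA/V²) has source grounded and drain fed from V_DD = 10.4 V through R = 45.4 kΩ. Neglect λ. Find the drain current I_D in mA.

I_D = 0.200 mA

With gate tied to drain, V_GS = V_DS ≥ V_GS − V_th, so the device is in saturation.
KCL at the drain: ½ k_n (V_GS − V_th)² = (V_DD − V_GS)/R.
Let x = V_GS − 1.1. Then 163 x² + x − 9.3 = 0, giving x = 0.236 V (positive root), so V_GS = 1.34 V.
I_D = (V_DD − V_GS)/R = (10.4 − 1.34) / 45.4 = 0.2 mA.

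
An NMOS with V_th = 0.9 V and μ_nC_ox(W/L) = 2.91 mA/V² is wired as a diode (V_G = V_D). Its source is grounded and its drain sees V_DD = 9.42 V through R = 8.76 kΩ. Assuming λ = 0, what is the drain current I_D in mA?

I_D = 0.884 mA

With gate tied to drain, V_GS = V_DS ≥ V_GS − V_th, so the device is in saturation.
KCL at the drain: ½ k_n (V_GS − V_th)² = (V_DD − V_GS)/R.
Let x = V_GS − 0.9. Then 12.7 x² + x − 8.52 = 0, giving x = 0.779 V (positive root), so V_GS = 1.68 V.
I_D = (V_DD − V_GS)/R = (9.42 − 1.68) / 8.76 = 0.884 mA.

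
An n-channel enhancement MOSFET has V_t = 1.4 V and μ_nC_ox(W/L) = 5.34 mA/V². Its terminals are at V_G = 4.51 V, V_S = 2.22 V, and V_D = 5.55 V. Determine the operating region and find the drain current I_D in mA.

V_GS = V_G − V_S = 4.51 − 2.22 = 2.29 V; V_DS = V_D − V_S = 5.55 − 2.22 = 3.33 V.
V_ov = V_GS − V_t = 2.29 − 1.4 = 0.89 V.
Since V_DS = 3.33 V ≥ V_ov = 0.89 V, the device is in saturation.
I_D = ½ k_n V_ov² = 0.5 × 5.34 × 0.89² = 2.11 mA.

Saturation; I_D = 2.11 mA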